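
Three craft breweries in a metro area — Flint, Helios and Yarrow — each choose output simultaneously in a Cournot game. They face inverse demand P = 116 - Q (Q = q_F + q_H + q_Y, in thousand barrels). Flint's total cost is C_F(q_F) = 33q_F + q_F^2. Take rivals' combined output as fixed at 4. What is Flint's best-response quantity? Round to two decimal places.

With rivals' combined output fixed at 4, Flint's profit is π_F = (116 - 4 - q_F)q_F - (33q_F + q_F²) = (112 - q_F)q_F - (33q_F + q_F²).
∂π_F/∂q_F = 79 - 4q_F = 0, so q_F = 79/4.

19.75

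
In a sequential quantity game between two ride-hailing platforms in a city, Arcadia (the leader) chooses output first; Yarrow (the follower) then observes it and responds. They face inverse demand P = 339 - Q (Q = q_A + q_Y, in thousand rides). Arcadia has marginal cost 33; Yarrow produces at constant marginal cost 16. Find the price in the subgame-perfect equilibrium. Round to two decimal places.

105.25

The follower Yarrow best-responds to any q_A: π_Y = (339 - Q)q_Y - 16q_Y.
∂π_Y/∂q_Y = 323 - q_A - 2q_Y = 0 gives the reaction function q_Y = (323 - q_A)/2.
Arcadia substitutes q_Y(q_A) into its own profit: π_A = q_A(339 - q_A - (323 - q_A)/2) - 33q_A = (355/2 - (1/2)q_A)q_A - 33q_A.
Maximising: ∂π_A/∂q_A = 289/2 - q_A = 0, giving q_A = 289/2.
Then q_Y = (323 - 289/2)/2 = 357/4.
Total output Q = 935/4, so price P = 339 - 935/4 = 421/4.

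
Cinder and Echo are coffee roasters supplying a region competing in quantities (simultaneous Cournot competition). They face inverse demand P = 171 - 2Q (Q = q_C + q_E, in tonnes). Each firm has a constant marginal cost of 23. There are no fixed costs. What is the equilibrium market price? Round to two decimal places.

72.33

A representative firm's profit is π_i = q_i(171 - 2Q) - 23q_i.
First-order condition (treating rivals' output as given): 148 - 4q_i - 2q_j = 0.
With identical firms every q_j equals q_i, so q_j = q_i and 148 = 6q_i, giving q_i = 74/3.
Total output Q = 148/3, so price P = 171 - 2·(148/3) = 217/3.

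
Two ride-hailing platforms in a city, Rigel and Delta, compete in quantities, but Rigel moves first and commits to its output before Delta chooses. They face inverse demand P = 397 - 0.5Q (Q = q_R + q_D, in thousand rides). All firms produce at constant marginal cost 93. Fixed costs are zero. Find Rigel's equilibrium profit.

The follower Delta best-responds to any q_R: π_D = (397 - 0.5Q)q_D - 93q_D.
Follower FOC: 304 - (1/2)q_R - q_D = 0, so q_D(q_R) = (304 - (1/2)q_R).
The leader anticipates this reaction. Substituting into P = 397 - 0.5Q gives P = 245 - (1/4)q_R, so π_R = (245 - (1/4)q_R)q_R - 93q_R.
The leader's first-order condition 152 - (1/2)q_R = 0 yields q_R = 304.
Then q_D = (304 - (1/2)·304) = 152.
Price P = 397 - (1/2)·456 = 169.
Rigel's profit: (169 - 93)·304 = 23104.

23104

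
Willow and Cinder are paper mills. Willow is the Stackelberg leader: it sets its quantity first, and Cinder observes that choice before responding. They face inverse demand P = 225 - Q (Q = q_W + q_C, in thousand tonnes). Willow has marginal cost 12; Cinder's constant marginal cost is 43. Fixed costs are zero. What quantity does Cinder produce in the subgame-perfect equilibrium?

The follower Cinder best-responds to any q_W: π_C = (225 - Q)q_C - 43q_C.
Follower FOC: 182 - q_W - 2q_C = 0, so q_C(q_W) = (182 - q_W)/2.
Willow substitutes q_C(q_W) into its own profit: π_W = q_W(225 - q_W - (182 - q_W)/2) - 12q_W = (134 - (1/2)q_W)q_W - 12q_W.
The leader's first-order condition 122 - q_W = 0 yields q_W = 122.
Then q_C = (182 - 122)/2 = 30.

30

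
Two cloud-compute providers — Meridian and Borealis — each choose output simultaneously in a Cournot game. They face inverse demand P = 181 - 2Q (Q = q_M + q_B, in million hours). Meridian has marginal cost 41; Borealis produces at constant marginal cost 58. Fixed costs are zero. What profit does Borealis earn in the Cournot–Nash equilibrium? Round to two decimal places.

624.22

Meridian's profit: π_M = (181 - 2Q)q_M - (41q_M). Setting ∂π_M/∂q_M = 0: 140 - 4q_M - 2(q_B) = 0.
Borealis's profit: π_B = (181 - 2Q)q_B - (58q_B). Setting ∂π_B/∂q_B = 0: 123 - 4q_B - 2(q_M) = 0.
So q_M = (140 - 2q_B)/4 and q_B = (123 - 2q_M)/4.
Solving the pair: q_M = 157/6, q_B = 53/3.
Price P = 181 - 2·(263/6) = 280/3.
Borealis's profit: (280/3 - 58)·(53/3) = 624.2222.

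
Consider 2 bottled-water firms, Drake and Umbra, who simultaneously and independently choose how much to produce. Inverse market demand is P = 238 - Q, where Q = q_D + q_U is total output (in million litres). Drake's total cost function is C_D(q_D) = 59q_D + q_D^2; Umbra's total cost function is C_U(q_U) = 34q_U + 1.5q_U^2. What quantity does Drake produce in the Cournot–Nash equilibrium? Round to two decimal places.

Drake's profit: π_D = (238 - Q)q_D - (59q_D + q_D²). Setting ∂π_D/∂q_D = 0: 179 - 4q_D - (q_U) = 0.
Umbra's first-order condition: 204 - 5q_U - (q_D) = 0.
Best responses: q_D = (179 - q_U)/4, q_U = (204 - q_D)/5.
Substituting one into the other gives q_D = 691/19 and q_U = 637/19.

36.37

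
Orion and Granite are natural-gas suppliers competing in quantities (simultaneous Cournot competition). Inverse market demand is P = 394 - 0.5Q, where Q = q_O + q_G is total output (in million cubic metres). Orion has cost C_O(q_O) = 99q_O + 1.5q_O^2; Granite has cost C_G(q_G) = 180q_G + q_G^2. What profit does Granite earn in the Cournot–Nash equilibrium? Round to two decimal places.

Orion's profit: π_O = (394 - 0.5Q)q_O - (99q_O + (3/2)q_O²). Setting ∂π_O/∂q_O = 0: 295 - 4q_O - (1/2)(q_G) = 0.
Granite's profit: π_G = (394 - 0.5Q)q_G - (180q_G + q_G²). Setting ∂π_G/∂q_G = 0: 214 - 3q_G - (1/2)(q_O) = 0.
So q_O = (295 - (1/2)q_G)/4 and q_G = (214 - (1/2)q_O)/3.
Solving the pair: q_O = 66.2128, q_G = 60.2979.
Price P = 394 - (1/2)·126.5106 = 330.7447.
Granite's profit: 330.7447·60.2979 - 180·60.2979 - 60.2979² = 5453.7501.

5453.75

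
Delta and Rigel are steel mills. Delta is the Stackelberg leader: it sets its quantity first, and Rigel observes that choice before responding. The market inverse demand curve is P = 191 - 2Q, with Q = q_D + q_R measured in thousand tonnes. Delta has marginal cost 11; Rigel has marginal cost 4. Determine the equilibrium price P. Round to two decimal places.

54.25

The follower Rigel best-responds to any q_D: π_R = (191 - 2Q)q_R - 4q_R.
∂π_R/∂q_R = 187 - 2q_D - 4q_R = 0 gives the reaction function q_R = (187 - 2q_D)/4.
The leader anticipates this reaction. Substituting into P = 191 - 2Q gives P = 195/2 - q_D, so π_D = (195/2 - q_D)q_D - 11q_D.
The leader's first-order condition 173/2 - 2q_D = 0 yields q_D = 173/4.
Then q_R = (187 - 2·(173/4))/4 = 201/8.
Total output Q = 547/8, so price P = 191 - 2·(547/8) = 217/4.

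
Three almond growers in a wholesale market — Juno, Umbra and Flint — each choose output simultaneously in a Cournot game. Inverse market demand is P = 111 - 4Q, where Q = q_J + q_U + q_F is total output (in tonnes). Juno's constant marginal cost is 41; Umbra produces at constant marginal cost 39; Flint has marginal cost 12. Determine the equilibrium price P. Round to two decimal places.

Juno's profit: π_J = (111 - 4Q)q_J - (41q_J). Setting ∂π_J/∂q_J = 0: 70 - 8q_J - 4(q_U + q_F) = 0.
Umbra's first-order condition: 72 - 8q_U - 4(q_J + q_F) = 0.
Flint's profit: π_F = (111 - 4Q)q_F - (12q_F). Setting ∂π_F/∂q_F = 0: 99 - 8q_F - 4(q_J + q_U) = 0.
Adding the 3 first-order conditions: 241 − 16Q = 0, so Q = 241/16.
Back-substituting: q_J = (70 − 241/4)/4 = 39/16, q_U = (72 − 241/4)/4 = 47/16, q_F = (99 − 241/4)/4 = 155/16.
Total output Q = 241/16, so price P = 111 - 4·(241/16) = 203/4.

50.75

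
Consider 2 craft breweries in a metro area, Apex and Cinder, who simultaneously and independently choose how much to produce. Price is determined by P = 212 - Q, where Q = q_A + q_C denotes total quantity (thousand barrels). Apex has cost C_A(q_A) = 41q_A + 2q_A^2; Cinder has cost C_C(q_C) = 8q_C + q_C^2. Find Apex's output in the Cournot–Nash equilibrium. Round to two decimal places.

Apex's profit: π_A = (212 - Q)q_A - (41q_A + 2q_A²). Setting ∂π_A/∂q_A = 0: 171 - 6q_A - (q_C) = 0.
Cinder's profit: π_C = (212 - Q)q_C - (8q_C + q_C²). Setting ∂π_C/∂q_C = 0: 204 - 4q_C - (q_A) = 0.
Best responses: q_A = (171 - q_C)/6, q_C = (204 - q_A)/4.
Solving the pair: q_A = 480/23, q_C = 1053/23.

20.87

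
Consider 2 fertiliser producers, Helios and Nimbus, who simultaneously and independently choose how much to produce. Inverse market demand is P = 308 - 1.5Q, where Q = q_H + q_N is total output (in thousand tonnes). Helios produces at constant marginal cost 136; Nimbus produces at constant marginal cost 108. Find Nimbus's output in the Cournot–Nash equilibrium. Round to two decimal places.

Helios's profit: π_H = (308 - 1.5Q)q_H - (136q_H). Setting ∂π_H/∂q_H = 0: 172 - 3q_H - (3/2)(q_N) = 0.
Nimbus's first-order condition: 200 - 3q_N - (3/2)(q_H) = 0.
Best responses: q_H = (172 - (3/2)q_N)/3, q_N = (200 - (3/2)q_H)/3.
Substituting one into the other gives q_H = 32 and q_N = 152/3.

50.67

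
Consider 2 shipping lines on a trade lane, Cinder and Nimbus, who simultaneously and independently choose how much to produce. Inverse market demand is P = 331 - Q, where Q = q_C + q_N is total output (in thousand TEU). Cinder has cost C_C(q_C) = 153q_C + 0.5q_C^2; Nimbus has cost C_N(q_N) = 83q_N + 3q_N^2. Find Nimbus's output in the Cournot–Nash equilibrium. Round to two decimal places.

Cinder's profit: π_C = (331 - Q)q_C - (153q_C + (1/2)q_C²). Setting ∂π_C/∂q_C = 0: 178 - 3q_C - (q_N) = 0.
Nimbus's first-order condition: 248 - 8q_N - (q_C) = 0.
Rearranging gives the reaction functions q_C = (178 - q_N)/3 and q_N = (248 - q_C)/8.
Substituting one into the other gives q_C = 1176/23 and q_N = 566/23.

24.61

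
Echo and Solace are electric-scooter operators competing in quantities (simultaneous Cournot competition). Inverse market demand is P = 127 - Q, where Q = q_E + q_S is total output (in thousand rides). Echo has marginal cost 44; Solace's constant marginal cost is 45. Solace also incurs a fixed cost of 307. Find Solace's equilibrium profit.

422

Echo's profit: π_E = (127 - Q)q_E - (44q_E). Setting ∂π_E/∂q_E = 0: 83 - 2q_E - (q_S) = 0.
Solace's profit: π_S = (127 - Q)q_S - (45q_S). Setting ∂π_S/∂q_S = 0: 82 - 2q_S - (q_E) = 0.
So q_E = (83 - q_S)/2 and q_S = (82 - q_E)/2.
Solving the pair: q_E = 28, q_S = 27.
Price P = 127 - 55 = 72.
Solace's profit: (72 - 45)·27 - 307 = 422.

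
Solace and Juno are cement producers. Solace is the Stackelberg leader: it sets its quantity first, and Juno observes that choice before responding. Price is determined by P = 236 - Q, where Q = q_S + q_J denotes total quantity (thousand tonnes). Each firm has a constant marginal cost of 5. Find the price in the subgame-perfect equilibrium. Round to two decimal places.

Solve by backward induction. Given q_S, the follower Juno maximises π_J = (236 - q_S - q_J)q_J - 5q_J.
Setting the follower's marginal profit to zero, 231 - q_S - 2q_J = 0, i.e. q_J = (231 - q_S)/2.
Solace substitutes q_J(q_S) into its own profit: π_S = q_S(236 - q_S - (231 - q_S)/2) - 5q_S = (241/2 - (1/2)q_S)q_S - 5q_S.
Maximising: ∂π_S/∂q_S = 231/2 - q_S = 0, giving q_S = 231/2.
Then q_J = (231 - 231/2)/2 = 231/4.
Total output Q = 693/4, so price P = 236 - 693/4 = 251/4.

62.75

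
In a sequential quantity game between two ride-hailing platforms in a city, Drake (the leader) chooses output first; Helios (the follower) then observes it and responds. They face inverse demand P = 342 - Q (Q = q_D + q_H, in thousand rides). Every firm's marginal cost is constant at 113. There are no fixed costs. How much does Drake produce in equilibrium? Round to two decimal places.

Solve by backward induction. Given q_D, the follower Helios maximises π_H = (342 - q_D - q_H)q_H - 113q_H.
Setting the follower's marginal profit to zero, 229 - q_D - 2q_H = 0, i.e. q_H = (229 - q_D)/2.
The leader anticipates this reaction. Substituting into P = 342 - Q gives P = 455/2 - (1/2)q_D, so π_D = (455/2 - (1/2)q_D)q_D - 113q_D.
Maximising: ∂π_D/∂q_D = 229/2 - q_D = 0, giving q_D = 229/2.
Then q_H = (229 - 229/2)/2 = 229/4.

114.50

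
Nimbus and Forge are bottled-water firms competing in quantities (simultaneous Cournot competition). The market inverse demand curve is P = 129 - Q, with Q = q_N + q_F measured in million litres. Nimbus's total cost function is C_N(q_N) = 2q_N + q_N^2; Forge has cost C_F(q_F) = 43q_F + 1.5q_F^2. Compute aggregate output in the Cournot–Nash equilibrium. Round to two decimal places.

40.32

Nimbus's profit: π_N = (129 - Q)q_N - (2q_N + q_N²). Setting ∂π_N/∂q_N = 0: 127 - 4q_N - (q_F) = 0.
Forge's first-order condition: 86 - 5q_F - (q_N) = 0.
Best responses: q_N = (127 - q_F)/4, q_F = (86 - q_N)/5.
Substituting one into the other gives q_N = 549/19 and q_F = 217/19.
Total output Q = 549/19 + 217/19 = 766/19.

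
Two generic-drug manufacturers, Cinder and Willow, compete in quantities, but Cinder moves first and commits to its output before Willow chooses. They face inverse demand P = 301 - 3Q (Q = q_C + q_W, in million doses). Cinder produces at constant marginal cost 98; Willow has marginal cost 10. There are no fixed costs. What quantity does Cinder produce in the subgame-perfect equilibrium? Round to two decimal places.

The follower Willow best-responds to any q_C: π_W = (301 - 3Q)q_W - 10q_W.
∂π_W/∂q_W = 291 - 3q_C - 6q_W = 0 gives the reaction function q_W = (291 - 3q_C)/6.
Cinder substitutes q_W(q_C) into its own profit: π_C = q_C(301 - 3q_C - (291 - 3q_C)/2) - 98q_C = (311/2 - (3/2)q_C)q_C - 98q_C.
The leader's first-order condition 115/2 - 3q_C = 0 yields q_C = 115/6.
Then q_W = (291 - 3·(115/6))/6 = 467/12.

19.17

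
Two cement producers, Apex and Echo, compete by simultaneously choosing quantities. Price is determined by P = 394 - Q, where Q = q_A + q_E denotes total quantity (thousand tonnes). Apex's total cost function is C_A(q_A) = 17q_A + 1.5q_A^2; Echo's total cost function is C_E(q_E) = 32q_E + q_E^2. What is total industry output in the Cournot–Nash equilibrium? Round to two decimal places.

Apex's profit: π_A = (394 - Q)q_A - (17q_A + (3/2)q_A²). Setting ∂π_A/∂q_A = 0: 377 - 5q_A - (q_E) = 0.
Echo's profit: π_E = (394 - Q)q_E - (32q_E + q_E²). Setting ∂π_E/∂q_E = 0: 362 - 4q_E - (q_A) = 0.
So q_A = (377 - q_E)/5 and q_E = (362 - q_A)/4.
Solving the pair: q_A = 1146/19, q_E = 1433/19.
Total output Q = 1146/19 + 1433/19 = 135.7368.

135.74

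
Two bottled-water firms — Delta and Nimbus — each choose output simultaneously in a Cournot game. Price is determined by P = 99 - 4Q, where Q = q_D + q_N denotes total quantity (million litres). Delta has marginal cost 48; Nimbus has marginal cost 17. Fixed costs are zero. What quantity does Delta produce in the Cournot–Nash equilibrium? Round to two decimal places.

1.67

Delta's profit: π_D = (99 - 4Q)q_D - (48q_D). Setting ∂π_D/∂q_D = 0: 51 - 8q_D - 4(q_N) = 0.
Nimbus's profit: π_N = (99 - 4Q)q_N - (17q_N). Setting ∂π_N/∂q_N = 0: 82 - 8q_N - 4(q_D) = 0.
So q_D = (51 - 4q_N)/8 and q_N = (82 - 4q_D)/8.
Solving the pair: q_D = 5/3, q_N = 113/12.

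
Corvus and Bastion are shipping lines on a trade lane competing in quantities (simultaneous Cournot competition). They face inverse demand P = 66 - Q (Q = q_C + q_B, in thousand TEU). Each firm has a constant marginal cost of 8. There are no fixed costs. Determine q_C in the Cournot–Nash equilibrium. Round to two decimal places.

19.33

Each firm earns π_i = (66 - Q)q_i - 8q_i.
First-order condition (treating rivals' output as given): 58 - 2q_i - q_j = 0.
With identical firms every q_j equals q_i, so q_j = q_i and 58 = 3q_i, giving q_i = 58/3.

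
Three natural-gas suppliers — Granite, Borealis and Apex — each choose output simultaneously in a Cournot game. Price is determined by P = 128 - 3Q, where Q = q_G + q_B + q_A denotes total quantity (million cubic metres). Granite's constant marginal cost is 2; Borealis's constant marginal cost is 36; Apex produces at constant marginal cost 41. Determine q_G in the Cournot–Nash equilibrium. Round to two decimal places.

16.58

Granite's profit: π_G = (128 - 3Q)q_G - (2q_G). Setting ∂π_G/∂q_G = 0: 126 - 6q_G - 3(q_B + q_A) = 0.
Borealis's profit: π_B = (128 - 3Q)q_B - (36q_B). Setting ∂π_B/∂q_B = 0: 92 - 6q_B - 3(q_G + q_A) = 0.
Apex's profit: π_A = (128 - 3Q)q_A - (41q_A). Setting ∂π_A/∂q_A = 0: 87 - 6q_A - 3(q_G + q_B) = 0.
Adding the 3 conditions: 305 − 6Q − 6Q = 0, i.e. Q = 305/12.
Back-substituting: q_G = (126 − 305/4)/3 = 199/12, q_B = (92 − 305/4)/3 = 21/4, q_A = (87 − 305/4)/3 = 43/12.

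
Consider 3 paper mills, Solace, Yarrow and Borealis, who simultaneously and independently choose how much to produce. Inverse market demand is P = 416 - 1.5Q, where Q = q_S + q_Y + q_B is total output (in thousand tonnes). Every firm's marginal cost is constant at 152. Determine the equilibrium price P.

218

A representative firm's profit is π_i = q_i(416 - 1.5Q) - 152q_i.
Setting ∂π_i/∂q_i = 0 with rivals' quantities fixed: 264 - 3q_i - (3/2)·Σ_{j≠i} q_j = 0.
By symmetry each firm produces the same amount; substituting Σ_{j≠i} q_j = 2q_i yields q_i = 264/6 = 44.
Total output Q = 132, so price P = 416 - (3/2)·132 = 218.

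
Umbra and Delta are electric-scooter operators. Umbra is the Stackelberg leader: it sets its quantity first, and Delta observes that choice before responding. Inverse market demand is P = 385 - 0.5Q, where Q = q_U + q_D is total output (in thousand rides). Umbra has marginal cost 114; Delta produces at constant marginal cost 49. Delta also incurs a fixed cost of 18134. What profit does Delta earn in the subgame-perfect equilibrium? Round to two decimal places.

9010.50

Solve by backward induction. Given q_U, the follower Delta maximises π_D = (385 - (1/2)q_U - (1/2)q_D)q_D - 49q_D.
∂π_D/∂q_D = 336 - (1/2)q_U - q_D = 0 gives the reaction function q_D = (336 - (1/2)q_U).
The leader anticipates this reaction. Substituting into P = 385 - 0.5Q gives P = 217 - (1/4)q_U, so π_U = (217 - (1/4)q_U)q_U - 114q_U.
Leader FOC: 103 - (1/2)q_U = 0, so q_U = 206.
Then q_D = (336 - (1/2)·206) = 233.
Price P = 385 - (1/2)·439 = 331/2.
Delta's profit: (331/2 - 49)·233 - 18134 = 9010.5000.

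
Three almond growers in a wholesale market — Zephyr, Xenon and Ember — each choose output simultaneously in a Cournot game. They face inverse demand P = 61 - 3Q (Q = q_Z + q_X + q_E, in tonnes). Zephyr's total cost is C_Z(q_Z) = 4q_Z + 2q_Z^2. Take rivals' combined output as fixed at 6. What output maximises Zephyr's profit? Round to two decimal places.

3.90

With rivals' combined output fixed at 6, Zephyr's profit is π_Z = (61 - 3·6 - 3q_Z)q_Z - (4q_Z + 2q_Z²) = (43 - 3q_Z)q_Z - (4q_Z + 2q_Z²).
∂π_Z/∂q_Z = 39 - 10q_Z = 0, so q_Z = 39/10.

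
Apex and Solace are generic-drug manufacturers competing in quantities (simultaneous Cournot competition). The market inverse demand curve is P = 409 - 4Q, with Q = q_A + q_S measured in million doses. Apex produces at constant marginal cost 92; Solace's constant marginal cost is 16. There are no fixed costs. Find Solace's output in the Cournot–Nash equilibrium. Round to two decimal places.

Apex's profit: π_A = (409 - 4Q)q_A - (92q_A). Setting ∂π_A/∂q_A = 0: 317 - 8q_A - 4(q_S) = 0.
Solace's first-order condition: 393 - 8q_S - 4(q_A) = 0.
Rearranging gives the reaction functions q_A = (317 - 4q_S)/8 and q_S = (393 - 4q_A)/8.
Solving the pair: q_A = 241/12, q_S = 469/12.

39.08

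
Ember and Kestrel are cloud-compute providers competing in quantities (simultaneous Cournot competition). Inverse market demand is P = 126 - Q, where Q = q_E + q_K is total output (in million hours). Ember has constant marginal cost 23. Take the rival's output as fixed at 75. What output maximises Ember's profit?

With the rival's output fixed at 75, Ember's profit is π_E = (126 - 75 - q_E)q_E - (23q_E) = (51 - q_E)q_E - (23q_E).
∂π_E/∂q_E = 28 - 2q_E = 0, so q_E = 14.

14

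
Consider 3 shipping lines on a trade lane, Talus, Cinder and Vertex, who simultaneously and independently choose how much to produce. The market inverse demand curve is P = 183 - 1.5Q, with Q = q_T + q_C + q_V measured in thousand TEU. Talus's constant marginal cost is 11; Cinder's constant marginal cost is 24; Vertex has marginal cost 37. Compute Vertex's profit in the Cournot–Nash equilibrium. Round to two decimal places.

477.04

Talus's profit: π_T = (183 - 1.5Q)q_T - (11q_T). Setting ∂π_T/∂q_T = 0: 172 - 3q_T - (3/2)(q_C + q_V) = 0.
Cinder's profit: π_C = (183 - 1.5Q)q_C - (24q_C). Setting ∂π_C/∂q_C = 0: 159 - 3q_C - (3/2)(q_T + q_V) = 0.
Vertex's first-order condition: 146 - 3q_V - (3/2)(q_T + q_C) = 0.
Adding the 3 first-order conditions: 477 − 6Q = 0, so Q = 159/2.
Back-substituting: q_T = (172 − 477/4)/(3/2) = 211/6, q_C = (159 − 477/4)/(3/2) = 53/2, q_V = (146 − 477/4)/(3/2) = 107/6.
Price P = 183 - (3/2)·(159/2) = 255/4.
Vertex's profit: (255/4 - 37)·(107/6) = 477.0417.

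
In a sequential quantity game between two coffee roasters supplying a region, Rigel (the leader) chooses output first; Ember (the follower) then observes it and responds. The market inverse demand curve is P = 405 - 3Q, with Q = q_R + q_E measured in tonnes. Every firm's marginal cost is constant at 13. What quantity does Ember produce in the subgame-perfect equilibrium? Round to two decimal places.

32.67

Solve by backward induction. Given q_R, the follower Ember maximises π_E = (405 - 3q_R - 3q_E)q_E - 13q_E.
∂π_E/∂q_E = 392 - 3q_R - 6q_E = 0 gives the reaction function q_E = (392 - 3q_R)/6.
The leader anticipates this reaction. Substituting into P = 405 - 3Q gives P = 209 - (3/2)q_R, so π_R = (209 - (3/2)q_R)q_R - 13q_R.
The leader's first-order condition 196 - 3q_R = 0 yields q_R = 196/3.
Then q_E = (392 - 3·(196/3))/6 = 98/3.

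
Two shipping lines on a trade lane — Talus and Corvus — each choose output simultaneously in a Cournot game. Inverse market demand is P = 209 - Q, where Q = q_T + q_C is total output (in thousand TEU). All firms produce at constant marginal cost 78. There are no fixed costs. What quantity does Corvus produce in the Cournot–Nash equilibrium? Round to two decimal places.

Each firm earns π_i = (209 - Q)q_i - 78q_i.
First-order condition (treating rivals' output as given): 131 - 2q_i - q_j = 0.
By symmetry each firm produces the same amount; substituting q_j = q_i yields q_i = 131/3.

43.67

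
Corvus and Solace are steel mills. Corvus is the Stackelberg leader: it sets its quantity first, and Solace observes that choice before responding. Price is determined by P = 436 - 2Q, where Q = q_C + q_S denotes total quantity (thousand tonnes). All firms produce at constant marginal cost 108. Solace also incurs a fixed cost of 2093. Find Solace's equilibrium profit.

1269

The follower Solace best-responds to any q_C: π_S = (436 - 2Q)q_S - 108q_S.
Setting the follower's marginal profit to zero, 328 - 2q_C - 4q_S = 0, i.e. q_S = (328 - 2q_C)/4.
The leader anticipates this reaction. Substituting into P = 436 - 2Q gives P = 272 - q_C, so π_C = (272 - q_C)q_C - 108q_C.
The leader's first-order condition 164 - 2q_C = 0 yields q_C = 82.
Then q_S = (328 - 2·82)/4 = 41.
Price P = 436 - 2·123 = 190.
Solace's profit: (190 - 108)·41 - 2093 = 1269.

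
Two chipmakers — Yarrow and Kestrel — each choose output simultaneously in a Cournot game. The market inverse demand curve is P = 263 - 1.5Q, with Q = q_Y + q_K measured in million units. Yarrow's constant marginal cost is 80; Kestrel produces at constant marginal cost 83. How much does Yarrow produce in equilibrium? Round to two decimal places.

Yarrow's profit: π_Y = (263 - 1.5Q)q_Y - (80q_Y). Setting ∂π_Y/∂q_Y = 0: 183 - 3q_Y - (3/2)(q_K) = 0.
Kestrel's first-order condition: 180 - 3q_K - (3/2)(q_Y) = 0.
So q_Y = (183 - (3/2)q_K)/3 and q_K = (180 - (3/2)q_Y)/3.
Solving the pair: q_Y = 124/3, q_K = 118/3.

41.33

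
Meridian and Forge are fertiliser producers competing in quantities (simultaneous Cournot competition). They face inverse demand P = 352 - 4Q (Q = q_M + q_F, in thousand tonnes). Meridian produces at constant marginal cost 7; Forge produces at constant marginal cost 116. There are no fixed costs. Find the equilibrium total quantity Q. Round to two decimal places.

48.42

Meridian's profit: π_M = (352 - 4Q)q_M - (7q_M). Setting ∂π_M/∂q_M = 0: 345 - 8q_M - 4(q_F) = 0.
Forge's profit: π_F = (352 - 4Q)q_F - (116q_F). Setting ∂π_F/∂q_F = 0: 236 - 8q_F - 4(q_M) = 0.
Rearranging gives the reaction functions q_M = (345 - 4q_F)/8 and q_F = (236 - 4q_M)/8.
Substituting one into the other gives q_M = 227/6 and q_F = 127/12.
Total output Q = 227/6 + 127/12 = 581/12.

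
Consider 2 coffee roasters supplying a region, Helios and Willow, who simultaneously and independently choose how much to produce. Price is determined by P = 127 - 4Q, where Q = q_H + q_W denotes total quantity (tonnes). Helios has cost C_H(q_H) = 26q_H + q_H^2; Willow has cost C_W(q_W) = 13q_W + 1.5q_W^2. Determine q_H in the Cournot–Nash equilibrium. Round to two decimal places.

Helios's profit: π_H = (127 - 4Q)q_H - (26q_H + q_H²). Setting ∂π_H/∂q_H = 0: 101 - 10q_H - 4(q_W) = 0.
Willow's first-order condition: 114 - 11q_W - 4(q_H) = 0.
Rearranging gives the reaction functions q_H = (101 - 4q_W)/10 and q_W = (114 - 4q_H)/11.
Substituting one into the other gives q_H = 655/94 and q_W = 368/47.

6.97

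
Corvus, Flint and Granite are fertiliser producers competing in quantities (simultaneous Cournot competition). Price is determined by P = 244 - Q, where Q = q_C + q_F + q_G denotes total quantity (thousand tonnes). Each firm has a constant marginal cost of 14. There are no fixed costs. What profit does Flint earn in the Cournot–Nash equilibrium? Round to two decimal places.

3306.25

Each firm earns π_i = (244 - Q)q_i - 14q_i.
Setting ∂π_i/∂q_i = 0 with rivals' quantities fixed: 230 - 2q_i - Σ_{j≠i} q_j = 0.
By symmetry each firm produces the same amount; substituting Σ_{j≠i} q_j = 2q_i yields q_i = 230/4 = 115/2.
Price P = 244 - 345/2 = 143/2.
Flint's profit: (143/2 - 14)·(115/2) = 3306.2500.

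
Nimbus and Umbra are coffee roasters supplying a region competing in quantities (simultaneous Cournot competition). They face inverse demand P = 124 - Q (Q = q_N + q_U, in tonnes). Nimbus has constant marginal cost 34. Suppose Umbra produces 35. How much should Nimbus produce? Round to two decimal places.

With the rival's output fixed at 35, Nimbus's profit is π_N = (124 - 35 - q_N)q_N - (34q_N) = (89 - q_N)q_N - (34q_N).
∂π_N/∂q_N = 55 - 2q_N = 0, so q_N = 55/2.

27.50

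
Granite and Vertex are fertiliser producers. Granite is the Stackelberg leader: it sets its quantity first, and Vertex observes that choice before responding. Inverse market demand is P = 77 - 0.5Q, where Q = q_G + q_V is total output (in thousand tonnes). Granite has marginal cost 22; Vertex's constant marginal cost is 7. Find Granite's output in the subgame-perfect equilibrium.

The follower Vertex best-responds to any q_G: π_V = (77 - 0.5Q)q_V - 7q_V.
Setting the follower's marginal profit to zero, 70 - (1/2)q_G - q_V = 0, i.e. q_V = (70 - (1/2)q_G).
The leader anticipates this reaction. Substituting into P = 77 - 0.5Q gives P = 42 - (1/4)q_G, so π_G = (42 - (1/4)q_G)q_G - 22q_G.
The leader's first-order condition 20 - (1/2)q_G = 0 yields q_G = 40.
Then q_V = (70 - (1/2)·40) = 50.

40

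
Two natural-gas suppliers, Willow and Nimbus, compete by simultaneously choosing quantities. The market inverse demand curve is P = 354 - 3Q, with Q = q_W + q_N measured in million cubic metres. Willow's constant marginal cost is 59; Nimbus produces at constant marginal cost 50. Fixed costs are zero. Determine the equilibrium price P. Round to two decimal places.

Willow's profit: π_W = (354 - 3Q)q_W - (59q_W). Setting ∂π_W/∂q_W = 0: 295 - 6q_W - 3(q_N) = 0.
Nimbus's profit: π_N = (354 - 3Q)q_N - (50q_N). Setting ∂π_N/∂q_N = 0: 304 - 6q_N - 3(q_W) = 0.
Best responses: q_W = (295 - 3q_N)/6, q_N = (304 - 3q_W)/6.
Substituting one into the other gives q_W = 286/9 and q_N = 313/9.
Total output Q = 599/9, so price P = 354 - 3·(599/9) = 463/3.

154.33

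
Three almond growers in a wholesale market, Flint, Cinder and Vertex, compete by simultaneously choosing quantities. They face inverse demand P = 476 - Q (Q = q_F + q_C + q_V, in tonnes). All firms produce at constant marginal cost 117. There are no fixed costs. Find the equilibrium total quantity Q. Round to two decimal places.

269.25

Each firm earns π_i = (476 - Q)q_i - 117q_i.
Setting ∂π_i/∂q_i = 0 with rivals' quantities fixed: 359 - 2q_i - Σ_{j≠i} q_j = 0.
With identical firms every q_j equals q_i, so Σ_{j≠i} q_j = 2q_i and 359 = 4q_i, giving q_i = 359/4.
Total output Q = 359/4 + 359/4 + 359/4 = 1077/4.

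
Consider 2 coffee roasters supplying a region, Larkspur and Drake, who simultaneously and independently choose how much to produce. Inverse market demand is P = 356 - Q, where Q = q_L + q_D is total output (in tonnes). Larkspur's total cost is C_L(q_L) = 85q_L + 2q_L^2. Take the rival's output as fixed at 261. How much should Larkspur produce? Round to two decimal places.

1.67

With the rival's output fixed at 261, Larkspur's profit is π_L = (356 - 261 - q_L)q_L - (85q_L + 2q_L²) = (95 - q_L)q_L - (85q_L + 2q_L²).
∂π_L/∂q_L = 10 - 6q_L = 0, so q_L = 5/3.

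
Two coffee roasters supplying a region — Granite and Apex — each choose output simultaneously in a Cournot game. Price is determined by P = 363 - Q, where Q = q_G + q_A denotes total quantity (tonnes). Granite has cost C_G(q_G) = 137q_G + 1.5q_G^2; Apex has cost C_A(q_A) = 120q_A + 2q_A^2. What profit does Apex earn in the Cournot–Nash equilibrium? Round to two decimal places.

3489.14

Granite's profit: π_G = (363 - Q)q_G - (137q_G + (3/2)q_G²). Setting ∂π_G/∂q_G = 0: 226 - 5q_G - (q_A) = 0.
Apex's first-order condition: 243 - 6q_A - (q_G) = 0.
So q_G = (226 - q_A)/5 and q_A = (243 - q_G)/6.
Solving the pair: q_G = 1113/29, q_A = 989/29.
Price P = 363 - 72.4828 = 290.5172.
Apex's profit: 290.5172·(989/29) - 120·(989/29) - 2(989/29)² = 3489.1356.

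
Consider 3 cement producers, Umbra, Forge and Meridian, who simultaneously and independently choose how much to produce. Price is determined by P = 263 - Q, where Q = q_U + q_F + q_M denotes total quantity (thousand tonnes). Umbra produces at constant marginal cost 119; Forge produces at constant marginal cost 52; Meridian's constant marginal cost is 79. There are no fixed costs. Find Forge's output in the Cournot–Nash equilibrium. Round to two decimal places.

76.25

Umbra's profit: π_U = (263 - Q)q_U - (119q_U). Setting ∂π_U/∂q_U = 0: 144 - 2q_U - (q_F + q_M) = 0.
Forge's first-order condition: 211 - 2q_F - (q_U + q_M) = 0.
Meridian's first-order condition: 184 - 2q_M - (q_U + q_F) = 0.
Summing all 3 equations gives 539 − 4Q = 0, hence Q = 539/4.
Back-substituting: q_U = (144 − 539/4) = 37/4, q_F = (211 − 539/4) = 305/4, q_M = (184 − 539/4) = 197/4.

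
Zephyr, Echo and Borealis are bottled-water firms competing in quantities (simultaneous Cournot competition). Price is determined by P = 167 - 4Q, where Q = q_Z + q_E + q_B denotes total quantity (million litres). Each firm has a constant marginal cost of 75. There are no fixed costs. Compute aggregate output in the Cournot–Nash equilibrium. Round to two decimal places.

Each firm earns π_i = (167 - 4Q)q_i - 75q_i.
Setting ∂π_i/∂q_i = 0 with rivals' quantities fixed: 92 - 8q_i - 4·Σ_{j≠i} q_j = 0.
By symmetry each firm produces the same amount; substituting Σ_{j≠i} q_j = 2q_i yields q_i = 92/16 = 23/4.
Total output Q = 23/4 + 23/4 + 23/4 = 69/4.

17.25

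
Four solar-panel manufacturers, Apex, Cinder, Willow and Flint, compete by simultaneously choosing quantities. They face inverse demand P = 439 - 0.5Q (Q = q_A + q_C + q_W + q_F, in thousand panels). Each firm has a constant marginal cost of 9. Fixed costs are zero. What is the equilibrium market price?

A representative firm's profit is π_i = q_i(439 - 0.5Q) - 9q_i.
Setting ∂π_i/∂q_i = 0 with rivals' quantities fixed: 430 - q_i - (1/2)·Σ_{j≠i} q_j = 0.
By symmetry each firm produces the same amount; substituting Σ_{j≠i} q_j = 3q_i yields q_i = 430/(5/2) = 172.
Total output Q = 688, so price P = 439 - (1/2)·688 = 95.

95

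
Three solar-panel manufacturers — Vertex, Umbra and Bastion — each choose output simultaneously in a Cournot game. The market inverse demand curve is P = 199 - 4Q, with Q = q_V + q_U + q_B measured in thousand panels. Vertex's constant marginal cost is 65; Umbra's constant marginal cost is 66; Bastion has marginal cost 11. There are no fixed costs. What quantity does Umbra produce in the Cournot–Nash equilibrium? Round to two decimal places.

4.81

Vertex's profit: π_V = (199 - 4Q)q_V - (65q_V). Setting ∂π_V/∂q_V = 0: 134 - 8q_V - 4(q_U + q_B) = 0.
Umbra's first-order condition: 133 - 8q_U - 4(q_V + q_B) = 0.
Bastion's profit: π_B = (199 - 4Q)q_B - (11q_B). Setting ∂π_B/∂q_B = 0: 188 - 8q_B - 4(q_V + q_U) = 0.
Adding the 3 conditions: 455 − 8Q − 8Q = 0, i.e. Q = 455/16.
Back-substituting: q_V = (134 − 455/4)/4 = 81/16, q_U = (133 − 455/4)/4 = 77/16, q_B = (188 − 455/4)/4 = 297/16.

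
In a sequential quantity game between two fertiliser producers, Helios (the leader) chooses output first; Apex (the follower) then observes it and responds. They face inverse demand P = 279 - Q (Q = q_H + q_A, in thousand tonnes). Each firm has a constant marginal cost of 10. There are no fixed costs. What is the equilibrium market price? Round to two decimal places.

77.25

The follower Apex best-responds to any q_H: π_A = (279 - Q)q_A - 10q_A.
Follower FOC: 269 - q_H - 2q_A = 0, so q_A(q_H) = (269 - q_H)/2.
Helios substitutes q_A(q_H) into its own profit: π_H = q_H(279 - q_H - (269 - q_H)/2) - 10q_H = (289/2 - (1/2)q_H)q_H - 10q_H.
The leader's first-order condition 269/2 - q_H = 0 yields q_H = 269/2.
Then q_A = (269 - 269/2)/2 = 269/4.
Total output Q = 807/4, so price P = 279 - 807/4 = 309/4.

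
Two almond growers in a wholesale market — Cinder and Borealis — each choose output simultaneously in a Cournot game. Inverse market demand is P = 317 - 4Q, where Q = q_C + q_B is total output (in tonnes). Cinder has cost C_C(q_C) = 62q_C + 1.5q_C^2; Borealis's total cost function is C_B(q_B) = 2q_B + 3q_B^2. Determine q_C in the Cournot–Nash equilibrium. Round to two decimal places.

16.74

Cinder's profit: π_C = (317 - 4Q)q_C - (62q_C + (3/2)q_C²). Setting ∂π_C/∂q_C = 0: 255 - 11q_C - 4(q_B) = 0.
Borealis's profit: π_B = (317 - 4Q)q_B - (2q_B + 3q_B²). Setting ∂π_B/∂q_B = 0: 315 - 14q_B - 4(q_C) = 0.
So q_C = (255 - 4q_B)/11 and q_B = (315 - 4q_C)/14.
Substituting one into the other gives q_C = 385/23 and q_B = 815/46.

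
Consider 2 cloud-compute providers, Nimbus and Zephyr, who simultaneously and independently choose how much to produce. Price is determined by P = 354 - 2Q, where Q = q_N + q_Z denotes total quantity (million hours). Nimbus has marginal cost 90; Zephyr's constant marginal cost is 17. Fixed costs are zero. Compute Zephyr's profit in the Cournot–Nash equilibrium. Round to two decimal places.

9338.89

Nimbus's profit: π_N = (354 - 2Q)q_N - (90q_N). Setting ∂π_N/∂q_N = 0: 264 - 4q_N - 2(q_Z) = 0.
Zephyr's profit: π_Z = (354 - 2Q)q_Z - (17q_Z). Setting ∂π_Z/∂q_Z = 0: 337 - 4q_Z - 2(q_N) = 0.
So q_N = (264 - 2q_Z)/4 and q_Z = (337 - 2q_N)/4.
Substituting one into the other gives q_N = 191/6 and q_Z = 205/3.
Price P = 354 - 2·(601/6) = 461/3.
Zephyr's profit: (461/3 - 17)·(205/3) = 9338.8889.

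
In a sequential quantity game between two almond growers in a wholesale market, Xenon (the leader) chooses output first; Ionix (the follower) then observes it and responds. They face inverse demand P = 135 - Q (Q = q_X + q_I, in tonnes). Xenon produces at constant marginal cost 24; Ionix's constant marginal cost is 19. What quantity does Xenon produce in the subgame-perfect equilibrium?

Solve by backward induction. Given q_X, the follower Ionix maximises π_I = (135 - q_X - q_I)q_I - 19q_I.
∂π_I/∂q_I = 116 - q_X - 2q_I = 0 gives the reaction function q_I = (116 - q_X)/2.
Xenon substitutes q_I(q_X) into its own profit: π_X = q_X(135 - q_X - (116 - q_X)/2) - 24q_X = (77 - (1/2)q_X)q_X - 24q_X.
Leader FOC: 53 - q_X = 0, so q_X = 53.
Then q_I = (116 - 53)/2 = 63/2.

53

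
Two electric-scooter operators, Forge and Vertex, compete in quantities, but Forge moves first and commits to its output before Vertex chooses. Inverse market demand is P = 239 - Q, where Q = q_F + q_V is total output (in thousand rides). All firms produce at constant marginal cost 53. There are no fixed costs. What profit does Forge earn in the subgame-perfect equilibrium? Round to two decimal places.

4324.50

The follower Vertex best-responds to any q_F: π_V = (239 - Q)q_V - 53q_V.
∂π_V/∂q_V = 186 - q_F - 2q_V = 0 gives the reaction function q_V = (186 - q_F)/2.
Forge substitutes q_V(q_F) into its own profit: π_F = q_F(239 - q_F - (186 - q_F)/2) - 53q_F = (146 - (1/2)q_F)q_F - 53q_F.
Maximising: ∂π_F/∂q_F = 93 - q_F = 0, giving q_F = 93.
Then q_V = (186 - 93)/2 = 93/2.
Price P = 239 - 279/2 = 199/2.
Forge's profit: (199/2 - 53)·93 = 4324.5000.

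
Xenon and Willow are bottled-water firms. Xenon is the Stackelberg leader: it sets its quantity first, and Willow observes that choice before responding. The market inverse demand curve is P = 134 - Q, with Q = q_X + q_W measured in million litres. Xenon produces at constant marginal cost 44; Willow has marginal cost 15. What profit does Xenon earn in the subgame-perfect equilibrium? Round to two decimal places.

465.13

The follower Willow best-responds to any q_X: π_W = (134 - Q)q_W - 15q_W.
Follower FOC: 119 - q_X - 2q_W = 0, so q_W(q_X) = (119 - q_X)/2.
Xenon substitutes q_W(q_X) into its own profit: π_X = q_X(134 - q_X - (119 - q_X)/2) - 44q_X = (149/2 - (1/2)q_X)q_X - 44q_X.
The leader's first-order condition 61/2 - q_X = 0 yields q_X = 61/2.
Then q_W = (119 - 61/2)/2 = 177/4.
Price P = 134 - 299/4 = 237/4.
Xenon's profit: (237/4 - 44)·(61/2) = 465.1250.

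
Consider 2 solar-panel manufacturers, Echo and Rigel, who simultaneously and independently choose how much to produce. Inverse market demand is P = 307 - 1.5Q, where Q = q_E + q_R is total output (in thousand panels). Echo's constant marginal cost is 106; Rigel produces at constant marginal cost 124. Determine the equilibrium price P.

Echo's profit: π_E = (307 - 1.5Q)q_E - (106q_E). Setting ∂π_E/∂q_E = 0: 201 - 3q_E - (3/2)(q_R) = 0.
Rigel's profit: π_R = (307 - 1.5Q)q_R - (124q_R). Setting ∂π_R/∂q_R = 0: 183 - 3q_R - (3/2)(q_E) = 0.
Rearranging gives the reaction functions q_E = (201 - (3/2)q_R)/3 and q_R = (183 - (3/2)q_E)/3.
Solving the pair: q_E = 146/3, q_R = 110/3.
Total output Q = 256/3, so price P = 307 - (3/2)·(256/3) = 179.

179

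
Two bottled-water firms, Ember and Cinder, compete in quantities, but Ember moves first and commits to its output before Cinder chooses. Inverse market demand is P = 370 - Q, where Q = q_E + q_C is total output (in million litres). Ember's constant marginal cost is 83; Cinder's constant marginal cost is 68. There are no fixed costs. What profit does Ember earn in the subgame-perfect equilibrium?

9248

The follower Cinder best-responds to any q_E: π_C = (370 - Q)q_C - 68q_C.
∂π_C/∂q_C = 302 - q_E - 2q_C = 0 gives the reaction function q_C = (302 - q_E)/2.
Ember substitutes q_C(q_E) into its own profit: π_E = q_E(370 - q_E - (302 - q_E)/2) - 83q_E = (219 - (1/2)q_E)q_E - 83q_E.
The leader's first-order condition 136 - q_E = 0 yields q_E = 136.
Then q_C = (302 - 136)/2 = 83.
Price P = 370 - 219 = 151.
Ember's profit: (151 - 83)·136 = 9248.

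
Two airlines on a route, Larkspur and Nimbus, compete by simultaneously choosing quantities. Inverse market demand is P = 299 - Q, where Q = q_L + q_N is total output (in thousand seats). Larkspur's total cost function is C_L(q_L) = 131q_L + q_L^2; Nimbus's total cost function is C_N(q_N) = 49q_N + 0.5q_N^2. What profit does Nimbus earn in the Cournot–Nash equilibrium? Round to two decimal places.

Larkspur's profit: π_L = (299 - Q)q_L - (131q_L + q_L²). Setting ∂π_L/∂q_L = 0: 168 - 4q_L - (q_N) = 0.
Nimbus's first-order condition: 250 - 3q_N - (q_L) = 0.
Rearranging gives the reaction functions q_L = (168 - q_N)/4 and q_N = (250 - q_L)/3.
Solving the pair: q_L = 254/11, q_N = 832/11.
Price P = 299 - 1086/11 = 200.2727.
Nimbus's profit: 200.2727·(832/11) - 49·(832/11) - (1/2)(832/11)² = 8581.2893.

8581.29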